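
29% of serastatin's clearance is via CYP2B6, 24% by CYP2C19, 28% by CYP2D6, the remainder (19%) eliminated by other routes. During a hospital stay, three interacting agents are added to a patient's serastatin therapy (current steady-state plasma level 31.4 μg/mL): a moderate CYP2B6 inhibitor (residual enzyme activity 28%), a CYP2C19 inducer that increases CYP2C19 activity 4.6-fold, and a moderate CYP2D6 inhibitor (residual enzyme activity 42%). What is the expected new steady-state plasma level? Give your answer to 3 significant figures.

21.0 μg/mL

The CYP2B6 pathway (29% of clearance) falls to 0.28× activity: 0.29 × 0.28 = 0.0812.
The CYP2C19 pathway (24% of clearance) is boosted to 4.6× activity: 0.24 × 4.6 = 1.104.
The CYP2D6 pathway (28% of clearance) is reduced to 0.42× activity: 0.28 × 0.42 = 0.1176.
The remaining 19% of clearance is unaffected.
New clearance relative to baseline: 0.0812 + 1.104 + 0.1176 + 0.19 = 1.4928.
New steady-state plasma level = 31.4 / 1.4928 = 21.0 μg/mL (concentration scales inversely with clearance).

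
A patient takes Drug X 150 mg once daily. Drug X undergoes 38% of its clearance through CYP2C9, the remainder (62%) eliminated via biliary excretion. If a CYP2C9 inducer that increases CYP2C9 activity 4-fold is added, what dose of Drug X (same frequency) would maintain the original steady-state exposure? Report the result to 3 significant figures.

321 mg

The CYP2C9 pathway (38% of clearance) increases to 4× activity: 0.38 × 4 = 1.52.
Non-CYP routes (62%) are unchanged.
New clearance relative to baseline: 1.52 + 0.62 = 2.14.
Css,avg = (dose rate)/CL, so holding Css fixed requires dose ∝ CL: 150 × 2.14 = 321 mg.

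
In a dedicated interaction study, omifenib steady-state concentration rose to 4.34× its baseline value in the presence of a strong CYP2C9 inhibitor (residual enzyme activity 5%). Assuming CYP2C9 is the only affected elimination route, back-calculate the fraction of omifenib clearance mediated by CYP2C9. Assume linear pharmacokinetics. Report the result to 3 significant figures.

CL'/CL = 1 / 4.34 = 0.2304
0.05·fm + (1 − fm) = 0.2304
fm = (0.2304 − 1) / (0.05 − 1) = 0.810

0.810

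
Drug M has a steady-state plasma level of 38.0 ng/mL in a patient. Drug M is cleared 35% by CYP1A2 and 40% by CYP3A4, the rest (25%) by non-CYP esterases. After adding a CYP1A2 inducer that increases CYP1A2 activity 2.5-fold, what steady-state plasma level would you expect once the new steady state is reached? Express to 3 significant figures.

The CYP1A2 pathway (35% of clearance) increases to 2.5× activity: 0.35 × 2.5 = 0.875.
CYP3A4 (40%) and the residual 25% are unaffected.
Relative clearance = 0.875 + 0.4 + 0.25 = 1.525.
Steady-state plasma level ∝ 1/CL, so new value = 38.0 / 1.525 = 24.9 ng/mL.

24.9 ng/mL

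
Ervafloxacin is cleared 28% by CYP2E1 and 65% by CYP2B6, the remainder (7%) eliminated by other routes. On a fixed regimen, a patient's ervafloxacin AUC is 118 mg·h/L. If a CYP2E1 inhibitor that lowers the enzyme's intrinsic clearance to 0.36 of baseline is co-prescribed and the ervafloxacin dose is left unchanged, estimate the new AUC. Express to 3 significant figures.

CYP2E1: 0.28 × 0.36 = 0.1008
CYP2B6: 0.65 (unchanged)
Other: 0.07 (unchanged)
CL_new/CL_old = 0.1008 + 0.65 + 0.07 = 0.8208.
New AUC = baseline ÷ relative clearance = 118 / 0.8208 = 144 mg·h/L.

144 mg·h/L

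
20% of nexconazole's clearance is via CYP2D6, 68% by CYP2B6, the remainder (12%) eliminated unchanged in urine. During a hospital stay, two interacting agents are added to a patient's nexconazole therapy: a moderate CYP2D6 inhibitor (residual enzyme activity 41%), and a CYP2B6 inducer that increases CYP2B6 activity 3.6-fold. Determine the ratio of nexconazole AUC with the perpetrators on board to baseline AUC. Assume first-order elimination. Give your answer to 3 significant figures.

0.377

The CYP2D6 pathway (20% of clearance) is reduced to 0.41× activity: 0.2 × 0.41 = 0.082.
The CYP2B6 pathway (68% of clearance) increases to 3.6× activity: 0.68 × 3.6 = 2.448.
The remaining 12% of clearance is unaffected.
CL_new/CL_old = 0.082 + 2.448 + 0.12 = 2.65.
Because AUC varies inversely with clearance, the combined effect is 1 / 2.65 = 0.377.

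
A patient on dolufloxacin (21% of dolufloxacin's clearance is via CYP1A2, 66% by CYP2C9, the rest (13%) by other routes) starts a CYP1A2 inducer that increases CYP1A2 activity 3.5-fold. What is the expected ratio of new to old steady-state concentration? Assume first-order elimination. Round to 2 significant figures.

0.66

The CYP1A2 pathway (21% of clearance) increases to 3.5× activity: 0.21 × 3.5 = 0.735.
CYP2C9 (66%) and the residual 13% are unaffected.
Relative clearance = 0.735 + 0.66 + 0.13 = 1.525.
Since steady-state concentration ∝ 1/CL, the ratio is 1 / 1.525 = 0.66.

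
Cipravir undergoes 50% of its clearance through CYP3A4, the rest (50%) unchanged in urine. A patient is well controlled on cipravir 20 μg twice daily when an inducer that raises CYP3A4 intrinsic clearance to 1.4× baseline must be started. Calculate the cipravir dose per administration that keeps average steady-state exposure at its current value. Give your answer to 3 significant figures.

24.0 μg

The CYP3A4 pathway (50% of clearance) increases to 1.4× activity: 0.5 × 1.4 = 0.7.
Non-CYP routes (50%) are unchanged.
CL_new/CL_old = 0.7 + 0.5 = 1.2.
To maintain the same steady-state level, dose must scale with clearance: new dose = 20 × 1.2 = 24.0 μg.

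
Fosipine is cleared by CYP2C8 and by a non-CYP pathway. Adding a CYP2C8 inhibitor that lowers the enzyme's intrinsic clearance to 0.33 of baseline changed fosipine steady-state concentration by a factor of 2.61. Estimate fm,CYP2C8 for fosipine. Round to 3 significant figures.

Let x = fm,CYP2C8. Because steady-state concentration ∝ 1/CL, relative clearance fell to 1/2.61 = 0.3831.
Setting x·0.33 + (1 − x) = 0.3831 and solving: x = (0.3831 − 1)/(0.33 − 1) = 0.921.

0.921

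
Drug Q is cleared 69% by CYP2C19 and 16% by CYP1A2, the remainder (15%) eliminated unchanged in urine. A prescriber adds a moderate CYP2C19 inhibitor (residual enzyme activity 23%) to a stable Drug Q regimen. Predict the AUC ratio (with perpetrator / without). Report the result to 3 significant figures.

2.13

The CYP2C19 pathway (69% of clearance) is reduced to 0.23× activity: 0.69 × 0.23 = 0.1587.
CYP1A2 (16%) and the residual 15% are unaffected.
CL_new/CL_old = 0.1587 + 0.16 + 0.15 = 0.4687.
Since AUC ∝ 1/CL, the ratio is 1 / 0.4687 = 2.13.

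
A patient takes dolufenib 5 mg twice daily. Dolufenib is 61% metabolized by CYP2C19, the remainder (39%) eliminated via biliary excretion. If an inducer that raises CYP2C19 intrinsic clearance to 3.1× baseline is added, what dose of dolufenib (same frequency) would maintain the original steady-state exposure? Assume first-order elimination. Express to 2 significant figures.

CYP2C19: 0.61 × 3.1 = 1.891
Other: 0.39 (unchanged)
CL_new/CL_old = 1.891 + 0.39 = 2.281.
Exposure is unchanged when dose changes in proportion to clearance. New dose = 5 mg × 2.281 = 11 mg.

11 mg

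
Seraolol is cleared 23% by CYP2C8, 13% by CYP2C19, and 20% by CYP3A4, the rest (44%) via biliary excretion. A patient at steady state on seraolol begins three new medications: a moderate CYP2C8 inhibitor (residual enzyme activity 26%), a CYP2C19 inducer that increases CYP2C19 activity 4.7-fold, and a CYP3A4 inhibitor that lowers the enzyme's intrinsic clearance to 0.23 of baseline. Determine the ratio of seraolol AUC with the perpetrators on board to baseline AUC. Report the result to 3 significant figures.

0.864

CYP2C8: 0.23 × 0.26 = 0.0598
CYP2C19: 0.13 × 4.7 = 0.611
CYP3A4: 0.2 × 0.23 = 0.046
Other: 0.44 (unchanged)
Relative clearance = 0.0598 + 0.611 + 0.046 + 0.44 = 1.1568.
Net AUC ratio = 1 / 1.1568 = 0.864.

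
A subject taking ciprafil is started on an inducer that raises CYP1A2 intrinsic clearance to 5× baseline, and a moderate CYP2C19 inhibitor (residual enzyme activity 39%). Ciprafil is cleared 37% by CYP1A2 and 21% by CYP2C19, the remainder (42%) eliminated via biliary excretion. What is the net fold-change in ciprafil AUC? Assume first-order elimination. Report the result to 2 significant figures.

CYP1A2: 0.37 × 5 = 1.85
CYP2C19: 0.21 × 0.39 = 0.0819
Other: 0.42 (unchanged)
Relative clearance = 1.85 + 0.0819 + 0.42 = 2.3519.
AUC ∝ 1/CL: fold-change = 1 / 2.3519 = 0.43.

0.43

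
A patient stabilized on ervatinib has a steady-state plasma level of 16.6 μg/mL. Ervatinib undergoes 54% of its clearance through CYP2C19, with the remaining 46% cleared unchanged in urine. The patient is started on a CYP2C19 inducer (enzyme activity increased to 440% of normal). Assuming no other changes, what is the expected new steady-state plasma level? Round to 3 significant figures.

The CYP2C19 pathway (54% of clearance) increases to 4.4× activity: 0.54 × 4.4 = 2.376.
The remaining 46% of clearance is unaffected.
CL_new/CL_old = 2.376 + 0.46 = 2.836.
New steady-state plasma level = baseline ÷ relative clearance = 16.6 / 2.836 = 5.85 μg/mL.

5.85 μg/mL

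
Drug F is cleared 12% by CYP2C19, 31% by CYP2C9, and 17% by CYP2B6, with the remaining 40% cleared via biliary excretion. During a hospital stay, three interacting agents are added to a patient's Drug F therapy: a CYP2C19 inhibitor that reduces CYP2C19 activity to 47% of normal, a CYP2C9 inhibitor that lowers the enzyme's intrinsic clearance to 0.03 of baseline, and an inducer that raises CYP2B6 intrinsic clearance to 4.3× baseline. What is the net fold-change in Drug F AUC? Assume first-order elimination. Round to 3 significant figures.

0.836

The CYP2C19 pathway (12% of clearance) drops to 0.47× activity: 0.12 × 0.47 = 0.0564.
The CYP2C9 pathway (31% of clearance) falls to 0.03× activity: 0.31 × 0.03 = 0.0093.
The CYP2B6 pathway (17% of clearance) rises to 4.3× activity: 0.17 × 4.3 = 0.731.
The remaining 40% of clearance is unaffected.
CL_new/CL_old = 0.0564 + 0.0093 + 0.731 + 0.4 = 1.1967.
AUC ∝ 1/CL: fold-change = 1 / 1.1967 = 0.836.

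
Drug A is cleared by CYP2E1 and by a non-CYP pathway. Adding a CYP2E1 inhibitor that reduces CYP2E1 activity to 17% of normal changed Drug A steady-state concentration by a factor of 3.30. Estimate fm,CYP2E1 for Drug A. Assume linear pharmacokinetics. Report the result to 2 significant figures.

0.84

Call the CYP2E1 fraction fm. After the interaction, CL_new/CL_old = fm × 0.17 + (1 − fm).
Steady-state concentration ratio = 1 / (new CL fraction), so new CL fraction = 1 / 3.30 = 0.303.
fm × 0.17 + 1 − fm = 0.303  ⇒  fm × (0.17 − 1) = −0.697  ⇒  fm = 0.84.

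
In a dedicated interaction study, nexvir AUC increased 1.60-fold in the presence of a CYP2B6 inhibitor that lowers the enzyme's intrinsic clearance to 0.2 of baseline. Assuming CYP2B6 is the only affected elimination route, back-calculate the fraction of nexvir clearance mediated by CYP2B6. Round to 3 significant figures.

0.469

Let x = fm,CYP2B6. Because AUC ∝ 1/CL, relative clearance fell to 1/1.60 = 0.625.
Only the CYP2B6 route changed, so 0.625 = x·0.2 + (1 − x), giving x = 0.469.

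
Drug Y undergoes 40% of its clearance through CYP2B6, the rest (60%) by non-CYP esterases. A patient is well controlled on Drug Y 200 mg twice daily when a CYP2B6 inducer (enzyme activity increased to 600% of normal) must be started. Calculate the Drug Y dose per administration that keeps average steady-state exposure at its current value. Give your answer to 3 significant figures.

600 mg

The CYP2B6 pathway (40% of clearance) rises to 6× activity: 0.4 × 6 = 2.4.
Non-CYP routes (60%) are unchanged.
Relative clearance = 2.4 + 0.6 = 3.
Exposure is unchanged when dose changes in proportion to clearance. New dose = 200 mg × 3 = 600 mg.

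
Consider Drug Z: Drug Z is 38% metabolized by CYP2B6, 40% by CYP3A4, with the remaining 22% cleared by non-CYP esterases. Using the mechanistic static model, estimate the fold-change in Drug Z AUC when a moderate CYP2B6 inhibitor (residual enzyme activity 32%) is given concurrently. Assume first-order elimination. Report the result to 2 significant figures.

CYP2B6: 0.38 × 0.32 = 0.1216
CYP3A4: 0.4 (unchanged)
Other: 0.22 (unchanged)
Relative clearance = 0.1216 + 0.4 + 0.22 = 0.7416.
AUC ratio = CL_old/CL_new = 1 / 0.7416 = 1.3.

1.3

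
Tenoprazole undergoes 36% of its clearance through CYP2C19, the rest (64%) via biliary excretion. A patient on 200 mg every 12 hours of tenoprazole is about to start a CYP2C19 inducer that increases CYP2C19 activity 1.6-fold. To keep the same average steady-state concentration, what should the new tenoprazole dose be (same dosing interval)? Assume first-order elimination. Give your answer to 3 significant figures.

CYP2C19: 0.36 × 1.6 = 0.576
Other: 0.64 (unchanged)
New clearance relative to baseline: 0.576 + 0.64 = 1.216.
Css,avg = (dose rate)/CL, so holding Css fixed requires dose ∝ CL: 200 × 1.216 = 243 mg.

243 mg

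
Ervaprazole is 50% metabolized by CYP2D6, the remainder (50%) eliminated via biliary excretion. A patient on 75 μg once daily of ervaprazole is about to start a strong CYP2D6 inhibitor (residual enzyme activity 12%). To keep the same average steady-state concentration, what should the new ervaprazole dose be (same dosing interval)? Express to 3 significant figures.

42.0 μg

The CYP2D6 pathway (50% of clearance) falls to 0.12× activity: 0.5 × 0.12 = 0.06.
Non-CYP routes (50%) are unchanged.
CL_new/CL_old = 0.06 + 0.5 = 0.56.
To maintain the same steady-state level, dose must scale with clearance: new dose = 75 × 0.56 = 42.0 μg.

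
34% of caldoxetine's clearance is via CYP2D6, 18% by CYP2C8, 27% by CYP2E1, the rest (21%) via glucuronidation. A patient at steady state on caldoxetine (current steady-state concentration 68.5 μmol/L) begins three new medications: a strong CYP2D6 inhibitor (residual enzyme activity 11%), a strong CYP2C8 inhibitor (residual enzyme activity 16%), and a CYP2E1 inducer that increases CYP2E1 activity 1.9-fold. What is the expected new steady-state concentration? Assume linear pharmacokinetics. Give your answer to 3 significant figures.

86.8 μmol/L

The CYP2D6 pathway (34% of clearance) falls to 0.11× activity: 0.34 × 0.11 = 0.0374.
The CYP2C8 pathway (18% of clearance) drops to 0.16× activity: 0.18 × 0.16 = 0.0288.
The CYP2E1 pathway (27% of clearance) is boosted to 1.9× activity: 0.27 × 1.9 = 0.513.
The remaining 21% of clearance is unaffected.
New clearance relative to baseline: 0.0374 + 0.0288 + 0.513 + 0.21 = 0.7892.
Steady-state concentration ∝ 1/CL: new value = 68.5 / 0.7892 = 86.8 μmol/L.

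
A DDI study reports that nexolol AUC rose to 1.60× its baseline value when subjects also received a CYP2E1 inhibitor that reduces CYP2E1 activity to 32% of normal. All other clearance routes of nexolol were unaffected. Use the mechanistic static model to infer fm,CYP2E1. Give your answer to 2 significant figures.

Let fm be the CYP2E1 fraction. New clearance relative to baseline = fm × 0.32 + (1 − fm).
AUC ratio = 1 / (new CL fraction), so new CL fraction = 1 / 1.60 = 0.625.
fm × 0.32 + 1 − fm = 0.625  ⇒  fm × (0.32 − 1) = −0.375  ⇒  fm = 0.55.

0.55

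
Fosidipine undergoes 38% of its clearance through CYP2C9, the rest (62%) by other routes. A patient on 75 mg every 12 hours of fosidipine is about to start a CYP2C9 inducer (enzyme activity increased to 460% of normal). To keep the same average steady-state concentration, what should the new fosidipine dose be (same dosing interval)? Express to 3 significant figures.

The CYP2C9 pathway (38% of clearance) rises to 4.6× activity: 0.38 × 4.6 = 1.748.
Non-CYP routes (62%) are unchanged.
Relative clearance = 1.748 + 0.62 = 2.368.
Exposure is unchanged when dose changes in proportion to clearance. New dose = 75 mg × 2.368 = 178 mg.

178 mg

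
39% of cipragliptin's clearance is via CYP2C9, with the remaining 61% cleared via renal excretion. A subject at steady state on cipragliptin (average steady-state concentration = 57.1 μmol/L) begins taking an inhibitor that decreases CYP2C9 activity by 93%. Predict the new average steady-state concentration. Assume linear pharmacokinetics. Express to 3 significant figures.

89.6 μmol/L

CYP2C9: 0.39 × 0.07 = 0.0273
Other: 0.61 (unchanged)
CL_new/CL_old = 0.0273 + 0.61 = 0.6373.
New average steady-state concentration = baseline ÷ relative clearance = 57.1 / 0.6373 = 89.6 μmol/L.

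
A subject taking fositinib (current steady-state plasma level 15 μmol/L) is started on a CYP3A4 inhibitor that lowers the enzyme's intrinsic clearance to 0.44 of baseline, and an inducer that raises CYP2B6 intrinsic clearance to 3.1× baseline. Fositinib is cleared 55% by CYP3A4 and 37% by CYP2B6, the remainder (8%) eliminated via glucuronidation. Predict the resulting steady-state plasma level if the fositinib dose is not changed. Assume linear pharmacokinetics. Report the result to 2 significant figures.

10 μmol/L

The CYP3A4 pathway (55% of clearance) is reduced to 0.44× activity: 0.55 × 0.44 = 0.242.
The CYP2B6 pathway (37% of clearance) rises to 3.1× activity: 0.37 × 3.1 = 1.147.
The remaining 8% of clearance is unaffected.
Relative clearance = 0.242 + 1.147 + 0.08 = 1.469.
Dividing the baseline by the relative clearance: 15 / 1.469 = 10 μmol/L.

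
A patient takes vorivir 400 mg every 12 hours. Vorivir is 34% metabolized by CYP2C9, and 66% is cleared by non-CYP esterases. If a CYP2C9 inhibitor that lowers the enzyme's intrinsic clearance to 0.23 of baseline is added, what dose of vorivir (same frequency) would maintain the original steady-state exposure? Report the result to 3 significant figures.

295 mg

CYP2C9: 0.34 × 0.23 = 0.0782
Other: 0.66 (unchanged)
New clearance relative to baseline: 0.0782 + 0.66 = 0.7382.
Css,avg = (dose rate)/CL, so holding Css fixed requires dose ∝ CL: 400 × 0.7382 = 295 mg.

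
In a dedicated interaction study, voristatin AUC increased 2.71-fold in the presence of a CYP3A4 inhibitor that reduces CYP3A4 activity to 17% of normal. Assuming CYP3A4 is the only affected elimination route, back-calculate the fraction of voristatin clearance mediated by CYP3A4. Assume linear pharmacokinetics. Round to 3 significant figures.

CL'/CL = 1 / 2.71 = 0.369
0.17·fm + (1 − fm) = 0.369
fm = (0.369 − 1) / (0.17 − 1) = 0.760

0.760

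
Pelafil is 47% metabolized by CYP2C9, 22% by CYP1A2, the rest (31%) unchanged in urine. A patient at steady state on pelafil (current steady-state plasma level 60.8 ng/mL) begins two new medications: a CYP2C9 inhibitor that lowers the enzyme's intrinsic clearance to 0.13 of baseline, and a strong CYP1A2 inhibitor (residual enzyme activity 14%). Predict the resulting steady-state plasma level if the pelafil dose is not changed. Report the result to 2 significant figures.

1.5 × 10² ng/mL

The CYP2C9 pathway (47% of clearance) drops to 0.13× activity: 0.47 × 0.13 = 0.0611.
The CYP1A2 pathway (22% of clearance) falls to 0.14× activity: 0.22 × 0.14 = 0.0308.
Non-CYP routes (31%) are unchanged.
CL_new/CL_old = 0.0611 + 0.0308 + 0.31 = 0.4019.
Steady-state plasma level ∝ 1/CL: new value = 60.8 / 0.4019 = 1.5 × 10² ng/mL.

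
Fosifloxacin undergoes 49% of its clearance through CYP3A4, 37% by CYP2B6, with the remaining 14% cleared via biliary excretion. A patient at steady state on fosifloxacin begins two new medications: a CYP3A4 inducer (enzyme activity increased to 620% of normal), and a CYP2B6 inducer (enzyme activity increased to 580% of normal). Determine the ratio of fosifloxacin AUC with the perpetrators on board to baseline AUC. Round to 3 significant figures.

0.188

The CYP3A4 pathway (49% of clearance) is boosted to 6.2× activity: 0.49 × 6.2 = 3.038.
The CYP2B6 pathway (37% of clearance) increases to 5.8× activity: 0.37 × 5.8 = 2.146.
The remaining 14% of clearance is unaffected.
CL_new/CL_old = 3.038 + 2.146 + 0.14 = 5.324.
Net AUC ratio = 1 / 5.324 = 0.188.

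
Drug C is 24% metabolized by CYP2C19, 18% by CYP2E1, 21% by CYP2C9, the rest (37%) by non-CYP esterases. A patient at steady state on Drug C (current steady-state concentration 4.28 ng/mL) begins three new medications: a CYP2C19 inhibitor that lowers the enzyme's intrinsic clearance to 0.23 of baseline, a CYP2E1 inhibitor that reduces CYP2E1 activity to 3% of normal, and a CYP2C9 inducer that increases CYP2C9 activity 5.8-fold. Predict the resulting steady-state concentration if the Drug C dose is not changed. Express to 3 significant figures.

2.60 ng/mL

The CYP2C19 pathway (24% of clearance) drops to 0.23× activity: 0.24 × 0.23 = 0.0552.
The CYP2E1 pathway (18% of clearance) is reduced to 0.03× activity: 0.18 × 0.03 = 0.0054.
The CYP2C9 pathway (21% of clearance) rises to 5.8× activity: 0.21 × 5.8 = 1.218.
Non-CYP routes (37%) are unchanged.
New clearance relative to baseline: 0.0552 + 0.0054 + 1.218 + 0.37 = 1.6486.
Steady-state concentration ∝ 1/CL: new value = 4.28 / 1.6486 = 2.60 ng/mL.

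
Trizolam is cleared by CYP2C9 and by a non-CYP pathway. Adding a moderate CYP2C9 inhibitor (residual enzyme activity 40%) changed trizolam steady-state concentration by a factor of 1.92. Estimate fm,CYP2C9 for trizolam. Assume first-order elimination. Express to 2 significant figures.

Let fm be the CYP2C9 fraction. New clearance relative to baseline = fm × 0.4 + (1 − fm).
Steady-state concentration ratio = 1 / (new CL fraction), so new CL fraction = 1 / 1.92 = 0.5208.
fm × 0.4 + 1 − fm = 0.5208  ⇒  fm × (0.4 − 1) = −0.4792  ⇒  fm = 0.80.

0.80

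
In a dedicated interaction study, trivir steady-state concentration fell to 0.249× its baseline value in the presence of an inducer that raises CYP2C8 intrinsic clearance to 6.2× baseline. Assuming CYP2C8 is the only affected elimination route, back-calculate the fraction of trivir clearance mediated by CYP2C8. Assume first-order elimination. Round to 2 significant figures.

0.58

Call the CYP2C8 fraction fm. After the interaction, CL_new/CL_old = fm × 6.2 + (1 − fm).
Steady-state concentration ratio = 1 / (new CL fraction), so new CL fraction = 1 / 0.249 = 4.016.
fm × 6.2 + 1 − fm = 4.016  ⇒  fm × (6.2 − 1) = 3.016  ⇒  fm = 0.58.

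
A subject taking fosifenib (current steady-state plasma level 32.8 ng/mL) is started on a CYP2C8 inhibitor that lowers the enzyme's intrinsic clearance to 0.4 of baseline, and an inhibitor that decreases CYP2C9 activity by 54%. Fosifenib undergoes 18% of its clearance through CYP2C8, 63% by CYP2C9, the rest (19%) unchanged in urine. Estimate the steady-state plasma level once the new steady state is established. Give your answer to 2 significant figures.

59 ng/mL

CYP2C8: 0.18 × 0.4 = 0.072
CYP2C9: 0.63 × 0.46 = 0.2898
Other: 0.19 (unchanged)
New clearance relative to baseline: 0.072 + 0.2898 + 0.19 = 0.5518.
New steady-state plasma level = 32.8 / 0.5518 = 59 ng/mL (concentration scales inversely with clearance).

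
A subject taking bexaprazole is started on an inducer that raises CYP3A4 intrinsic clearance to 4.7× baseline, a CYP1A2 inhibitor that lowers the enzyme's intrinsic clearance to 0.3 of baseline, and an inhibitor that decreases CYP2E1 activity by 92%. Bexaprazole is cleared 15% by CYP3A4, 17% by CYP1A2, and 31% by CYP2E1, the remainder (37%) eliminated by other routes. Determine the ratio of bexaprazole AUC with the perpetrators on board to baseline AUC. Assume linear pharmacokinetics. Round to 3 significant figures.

CYP3A4: 0.15 × 4.7 = 0.705
CYP1A2: 0.17 × 0.3 = 0.051
CYP2E1: 0.31 × 0.08 = 0.0248
Other: 0.37 (unchanged)
CL_new/CL_old = 0.705 + 0.051 + 0.0248 + 0.37 = 1.1508.
Net AUC ratio = 1 / 1.1508 = 0.869.

0.869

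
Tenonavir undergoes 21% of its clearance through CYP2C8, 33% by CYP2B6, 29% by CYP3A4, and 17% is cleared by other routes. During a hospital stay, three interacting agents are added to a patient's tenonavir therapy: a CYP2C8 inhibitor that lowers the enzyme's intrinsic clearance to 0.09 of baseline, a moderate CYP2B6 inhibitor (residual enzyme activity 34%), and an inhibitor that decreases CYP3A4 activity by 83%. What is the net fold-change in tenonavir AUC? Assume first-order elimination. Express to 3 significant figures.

CYP2C8: 0.21 × 0.09 = 0.0189
CYP2B6: 0.33 × 0.34 = 0.1122
CYP3A4: 0.29 × 0.17 = 0.0493
Other: 0.17 (unchanged)
CL_new/CL_old = 0.0189 + 0.1122 + 0.0493 + 0.17 = 0.3504.
Because AUC varies inversely with clearance, the combined effect is 1 / 0.3504 = 2.85.

2.85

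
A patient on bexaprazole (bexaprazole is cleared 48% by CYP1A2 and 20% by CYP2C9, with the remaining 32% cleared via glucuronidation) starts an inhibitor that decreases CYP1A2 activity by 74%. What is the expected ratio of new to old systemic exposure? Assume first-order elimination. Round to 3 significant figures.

1.55

The CYP1A2 pathway (48% of clearance) falls to 0.26× activity: 0.48 × 0.26 = 0.1248.
CYP2C9 (20%) and the residual 32% are unaffected.
CL_new/CL_old = 0.1248 + 0.2 + 0.32 = 0.6448.
Systemic exposure is inversely proportional to clearance, so the fold-change is 1 / 0.6448 = 1.55.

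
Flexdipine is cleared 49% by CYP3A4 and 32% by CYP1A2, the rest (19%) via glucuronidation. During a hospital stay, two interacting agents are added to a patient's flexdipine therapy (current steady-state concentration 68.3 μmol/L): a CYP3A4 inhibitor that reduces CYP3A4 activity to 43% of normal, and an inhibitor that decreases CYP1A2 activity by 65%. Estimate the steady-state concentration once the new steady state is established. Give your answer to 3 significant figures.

133 μmol/L

The CYP3A4 pathway (49% of clearance) is reduced to 0.43× activity: 0.49 × 0.43 = 0.2107.
The CYP1A2 pathway (32% of clearance) is reduced to 0.35× activity: 0.32 × 0.35 = 0.112.
Non-CYP routes (19%) are unchanged.
Relative clearance = 0.2107 + 0.112 + 0.19 = 0.5127.
Dividing the baseline by the relative clearance: 68.3 / 0.5127 = 133 μmol/L.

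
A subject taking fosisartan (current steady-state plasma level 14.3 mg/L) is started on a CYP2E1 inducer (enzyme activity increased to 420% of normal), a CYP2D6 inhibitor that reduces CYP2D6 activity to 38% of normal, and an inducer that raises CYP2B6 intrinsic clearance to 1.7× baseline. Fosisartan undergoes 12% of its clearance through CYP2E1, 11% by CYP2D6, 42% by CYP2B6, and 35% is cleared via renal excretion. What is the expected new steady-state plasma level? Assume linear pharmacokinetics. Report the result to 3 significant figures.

CYP2E1: 0.12 × 4.2 = 0.504
CYP2D6: 0.11 × 0.38 = 0.0418
CYP2B6: 0.42 × 1.7 = 0.714
Other: 0.35 (unchanged)
New clearance relative to baseline: 0.504 + 0.0418 + 0.714 + 0.35 = 1.6098.
Steady-state plasma level ∝ 1/CL: new value = 14.3 / 1.6098 = 8.88 mg/L.

8.88 mg/L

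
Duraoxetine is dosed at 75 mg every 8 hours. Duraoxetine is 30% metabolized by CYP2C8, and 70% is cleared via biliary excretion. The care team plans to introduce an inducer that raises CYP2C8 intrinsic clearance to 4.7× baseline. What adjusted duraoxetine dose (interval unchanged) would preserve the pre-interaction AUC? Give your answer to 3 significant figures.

158 mg

The CYP2C8 pathway (30% of clearance) increases to 4.7× activity: 0.3 × 4.7 = 1.41.
Non-CYP routes (70%) are unchanged.
Relative clearance = 1.41 + 0.7 = 2.11.
Exposure is unchanged when dose changes in proportion to clearance. New dose = 75 mg × 2.11 = 158 mg.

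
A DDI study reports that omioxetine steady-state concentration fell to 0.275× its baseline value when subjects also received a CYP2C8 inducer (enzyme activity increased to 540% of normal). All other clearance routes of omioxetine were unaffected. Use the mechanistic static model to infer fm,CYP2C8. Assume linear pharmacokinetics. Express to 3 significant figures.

Call the CYP2C8 fraction fm. After the interaction, CL_new/CL_old = fm × 5.4 + (1 − fm).
Steady-state concentration ratio = 1 / (new CL fraction), so new CL fraction = 1 / 0.275 = 3.636.
fm × 5.4 + 1 − fm = 3.636  ⇒  fm × (5.4 − 1) = 2.636  ⇒  fm = 0.599.

0.599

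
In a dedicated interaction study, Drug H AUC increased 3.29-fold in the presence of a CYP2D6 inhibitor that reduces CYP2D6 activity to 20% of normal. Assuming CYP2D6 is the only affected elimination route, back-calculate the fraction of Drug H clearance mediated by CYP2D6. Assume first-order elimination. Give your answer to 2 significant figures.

0.87

Write x for the fraction cleared via CYP2D6. The observed AUC change means clearance fell to 1/3.29 = 0.304 of baseline.
Only the CYP2D6 route changed, so 0.304 = x·0.2 + (1 − x), giving x = 0.87.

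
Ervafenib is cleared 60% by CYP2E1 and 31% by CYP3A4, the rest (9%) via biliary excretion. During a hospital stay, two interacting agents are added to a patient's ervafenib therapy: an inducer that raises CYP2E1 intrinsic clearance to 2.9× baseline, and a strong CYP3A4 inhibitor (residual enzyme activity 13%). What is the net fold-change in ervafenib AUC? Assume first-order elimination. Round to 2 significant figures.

CYP2E1: 0.6 × 2.9 = 1.74
CYP3A4: 0.31 × 0.13 = 0.0403
Other: 0.09 (unchanged)
New clearance relative to baseline: 1.74 + 0.0403 + 0.09 = 1.8703.
Net AUC ratio = 1 / 1.8703 = 0.53.

0.53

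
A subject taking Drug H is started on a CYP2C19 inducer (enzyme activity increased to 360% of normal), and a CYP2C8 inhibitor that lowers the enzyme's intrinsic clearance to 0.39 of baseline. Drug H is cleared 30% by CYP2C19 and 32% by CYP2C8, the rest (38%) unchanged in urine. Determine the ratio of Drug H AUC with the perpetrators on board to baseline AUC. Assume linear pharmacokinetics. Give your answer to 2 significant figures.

The CYP2C19 pathway (30% of clearance) rises to 3.6× activity: 0.3 × 3.6 = 1.08.
The CYP2C8 pathway (32% of clearance) falls to 0.39× activity: 0.32 × 0.39 = 0.1248.
Non-CYP routes (38%) are unchanged.
Relative clearance = 1.08 + 0.1248 + 0.38 = 1.5848.
AUC ∝ 1/CL: fold-change = 1 / 1.5848 = 0.63.

0.63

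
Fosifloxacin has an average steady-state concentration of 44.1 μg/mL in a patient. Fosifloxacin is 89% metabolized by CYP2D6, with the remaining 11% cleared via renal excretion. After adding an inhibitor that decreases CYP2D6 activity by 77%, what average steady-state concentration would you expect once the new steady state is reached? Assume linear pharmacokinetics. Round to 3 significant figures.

The CYP2D6 pathway (89% of clearance) drops to 0.23× activity: 0.89 × 0.23 = 0.2047.
The remaining 11% of clearance is unaffected.
New clearance relative to baseline: 0.2047 + 0.11 = 0.3147.
With dosing unchanged, average steady-state concentration scales as 1/CL: 44.1 / 0.3147 = 140 μg/mL.

140 μg/mL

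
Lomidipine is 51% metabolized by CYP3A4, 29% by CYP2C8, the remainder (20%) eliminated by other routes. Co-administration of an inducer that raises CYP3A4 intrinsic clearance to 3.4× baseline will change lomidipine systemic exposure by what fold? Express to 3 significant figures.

0.450

The CYP3A4 pathway (51% of clearance) increases to 3.4× activity: 0.51 × 3.4 = 1.734.
CYP2C8 (29%) and the residual 20% are unaffected.
CL_new/CL_old = 1.734 + 0.29 + 0.2 = 2.224.
Since systemic exposure ∝ 1/CL, the ratio is 1 / 2.224 = 0.450.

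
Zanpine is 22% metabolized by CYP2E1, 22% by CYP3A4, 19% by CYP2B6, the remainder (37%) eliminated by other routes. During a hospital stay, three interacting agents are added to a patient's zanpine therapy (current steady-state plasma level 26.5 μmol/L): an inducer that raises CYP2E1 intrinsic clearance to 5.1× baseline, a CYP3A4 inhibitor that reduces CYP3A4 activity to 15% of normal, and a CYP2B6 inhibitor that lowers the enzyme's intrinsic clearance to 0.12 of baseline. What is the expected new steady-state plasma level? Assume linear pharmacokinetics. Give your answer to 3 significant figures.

17.1 μmol/L

The CYP2E1 pathway (22% of clearance) is boosted to 5.1× activity: 0.22 × 5.1 = 1.122.
The CYP3A4 pathway (22% of clearance) falls to 0.15× activity: 0.22 × 0.15 = 0.033.
The CYP2B6 pathway (19% of clearance) falls to 0.12× activity: 0.19 × 0.12 = 0.0228.
Non-CYP routes (37%) are unchanged.
CL_new/CL_old = 1.122 + 0.033 + 0.0228 + 0.37 = 1.5478.
Dividing the baseline by the relative clearance: 26.5 / 1.5478 = 17.1 μmol/L.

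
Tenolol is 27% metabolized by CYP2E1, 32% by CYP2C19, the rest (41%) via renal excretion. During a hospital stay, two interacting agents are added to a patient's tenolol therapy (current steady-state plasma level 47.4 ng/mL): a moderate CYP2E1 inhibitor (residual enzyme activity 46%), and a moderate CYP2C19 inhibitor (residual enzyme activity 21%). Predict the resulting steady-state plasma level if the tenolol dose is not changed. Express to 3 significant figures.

CYP2E1: 0.27 × 0.46 = 0.1242
CYP2C19: 0.32 × 0.21 = 0.0672
Other: 0.41 (unchanged)
New clearance relative to baseline: 0.1242 + 0.0672 + 0.41 = 0.6014.
Dividing the baseline by the relative clearance: 47.4 / 0.6014 = 78.8 ng/mL.

78.8 ng/mL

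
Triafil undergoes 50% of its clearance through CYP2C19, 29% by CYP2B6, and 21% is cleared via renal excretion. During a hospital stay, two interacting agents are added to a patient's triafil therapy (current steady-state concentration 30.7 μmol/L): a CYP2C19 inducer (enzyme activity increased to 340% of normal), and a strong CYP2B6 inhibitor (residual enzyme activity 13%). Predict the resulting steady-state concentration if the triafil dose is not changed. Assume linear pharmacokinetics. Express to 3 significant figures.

15.8 μmol/L

CYP2C19: 0.5 × 3.4 = 1.7
CYP2B6: 0.29 × 0.13 = 0.0377
Other: 0.21 (unchanged)
New clearance relative to baseline: 1.7 + 0.0377 + 0.21 = 1.9477.
New steady-state concentration = 30.7 / 1.9477 = 15.8 μmol/L (concentration scales inversely with clearance).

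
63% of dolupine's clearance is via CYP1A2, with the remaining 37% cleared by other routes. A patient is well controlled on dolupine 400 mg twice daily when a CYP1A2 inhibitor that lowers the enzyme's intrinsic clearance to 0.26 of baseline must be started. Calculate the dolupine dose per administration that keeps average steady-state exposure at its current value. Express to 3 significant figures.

214 mg

CYP1A2: 0.63 × 0.26 = 0.1638
Other: 0.37 (unchanged)
CL_new/CL_old = 0.1638 + 0.37 = 0.5338.
To maintain the same steady-state level, dose must scale with clearance: new dose = 400 × 0.5338 = 214 mg.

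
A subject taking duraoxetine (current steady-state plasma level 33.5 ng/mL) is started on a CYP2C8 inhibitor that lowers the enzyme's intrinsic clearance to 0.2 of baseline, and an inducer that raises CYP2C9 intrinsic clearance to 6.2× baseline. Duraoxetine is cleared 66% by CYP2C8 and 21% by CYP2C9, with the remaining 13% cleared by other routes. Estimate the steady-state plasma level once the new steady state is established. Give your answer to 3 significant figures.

21.4 ng/mL

The CYP2C8 pathway (66% of clearance) drops to 0.2× activity: 0.66 × 0.2 = 0.132.
The CYP2C9 pathway (21% of clearance) is boosted to 6.2× activity: 0.21 × 6.2 = 1.302.
The remaining 13% of clearance is unaffected.
CL_new/CL_old = 0.132 + 1.302 + 0.13 = 1.564.
New steady-state plasma level = 33.5 / 1.564 = 21.4 ng/mL (concentration scales inversely with clearance).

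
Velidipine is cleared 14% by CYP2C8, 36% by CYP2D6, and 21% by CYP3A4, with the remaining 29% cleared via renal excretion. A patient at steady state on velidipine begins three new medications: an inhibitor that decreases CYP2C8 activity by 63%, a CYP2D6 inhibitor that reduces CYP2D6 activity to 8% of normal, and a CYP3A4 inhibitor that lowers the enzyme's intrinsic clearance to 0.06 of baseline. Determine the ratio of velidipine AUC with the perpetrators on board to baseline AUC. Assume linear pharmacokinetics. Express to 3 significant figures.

2.61

The CYP2C8 pathway (14% of clearance) drops to 0.37× activity: 0.14 × 0.37 = 0.0518.
The CYP2D6 pathway (36% of clearance) drops to 0.08× activity: 0.36 × 0.08 = 0.0288.
The CYP3A4 pathway (21% of clearance) is reduced to 0.06× activity: 0.21 × 0.06 = 0.0126.
The remaining 29% of clearance is unaffected.
CL_new/CL_old = 0.0518 + 0.0288 + 0.0126 + 0.29 = 0.3832.
Because AUC varies inversely with clearance, the combined effect is 1 / 0.3832 = 2.61.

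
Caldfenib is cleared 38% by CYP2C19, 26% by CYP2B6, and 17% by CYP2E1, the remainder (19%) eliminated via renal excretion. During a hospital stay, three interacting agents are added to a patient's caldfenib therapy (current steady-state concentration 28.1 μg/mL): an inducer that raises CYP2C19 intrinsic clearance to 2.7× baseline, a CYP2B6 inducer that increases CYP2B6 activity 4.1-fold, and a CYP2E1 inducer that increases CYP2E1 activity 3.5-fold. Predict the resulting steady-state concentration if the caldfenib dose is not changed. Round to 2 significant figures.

CYP2C19: 0.38 × 2.7 = 1.026
CYP2B6: 0.26 × 4.1 = 1.066
CYP2E1: 0.17 × 3.5 = 0.595
Other: 0.19 (unchanged)
CL_new/CL_old = 1.026 + 1.066 + 0.595 + 0.19 = 2.877.
Steady-state concentration ∝ 1/CL: new value = 28.1 / 2.877 = 9.8 μg/mL.

9.8 μg/mL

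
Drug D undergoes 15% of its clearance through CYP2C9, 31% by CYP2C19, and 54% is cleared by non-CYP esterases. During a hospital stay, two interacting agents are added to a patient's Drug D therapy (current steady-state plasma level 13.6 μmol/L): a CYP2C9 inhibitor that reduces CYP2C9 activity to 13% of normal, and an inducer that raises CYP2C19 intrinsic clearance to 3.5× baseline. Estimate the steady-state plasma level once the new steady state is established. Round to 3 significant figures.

The CYP2C9 pathway (15% of clearance) drops to 0.13× activity: 0.15 × 0.13 = 0.0195.
The CYP2C19 pathway (31% of clearance) rises to 3.5× activity: 0.31 × 3.5 = 1.085.
Non-CYP routes (54%) are unchanged.
CL_new/CL_old = 0.0195 + 1.085 + 0.54 = 1.6445.
Steady-state plasma level ∝ 1/CL: new value = 13.6 / 1.6445 = 8.27 μmol/L.

8.27 μmol/L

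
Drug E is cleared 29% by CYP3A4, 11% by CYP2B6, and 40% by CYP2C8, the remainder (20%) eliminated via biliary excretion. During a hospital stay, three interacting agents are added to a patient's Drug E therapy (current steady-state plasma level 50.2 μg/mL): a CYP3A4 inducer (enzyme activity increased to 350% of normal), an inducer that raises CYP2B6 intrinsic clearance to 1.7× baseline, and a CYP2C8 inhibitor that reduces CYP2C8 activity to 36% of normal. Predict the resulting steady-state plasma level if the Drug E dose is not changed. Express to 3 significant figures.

32.5 μg/mL

The CYP3A4 pathway (29% of clearance) increases to 3.5× activity: 0.29 × 3.5 = 1.015.
The CYP2B6 pathway (11% of clearance) rises to 1.7× activity: 0.11 × 1.7 = 0.187.
The CYP2C8 pathway (40% of clearance) drops to 0.36× activity: 0.4 × 0.36 = 0.144.
Non-CYP routes (20%) are unchanged.
New clearance relative to baseline: 1.015 + 0.187 + 0.144 + 0.2 = 1.546.
Dividing the baseline by the relative clearance: 50.2 / 1.546 = 32.5 μg/mL.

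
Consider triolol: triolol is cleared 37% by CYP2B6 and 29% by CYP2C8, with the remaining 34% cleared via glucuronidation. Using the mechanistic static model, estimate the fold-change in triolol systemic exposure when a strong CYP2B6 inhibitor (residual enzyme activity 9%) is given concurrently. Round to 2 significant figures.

1.5

The CYP2B6 pathway (37% of clearance) is reduced to 0.09× activity: 0.37 × 0.09 = 0.0333.
CYP2C8 (29%) and the residual 34% are unaffected.
CL_new/CL_old = 0.0333 + 0.29 + 0.34 = 0.6633.
Since systemic exposure ∝ 1/CL, the ratio is 1 / 0.6633 = 1.5.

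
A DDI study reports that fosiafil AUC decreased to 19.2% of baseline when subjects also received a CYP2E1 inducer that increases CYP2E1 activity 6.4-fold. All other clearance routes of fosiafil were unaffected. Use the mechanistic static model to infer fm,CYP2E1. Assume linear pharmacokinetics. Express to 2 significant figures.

0.78

CL'/CL = 1 / 0.192 = 5.208
6.4·fm + (1 − fm) = 5.208
fm = (5.208 − 1) / (6.4 − 1) = 0.78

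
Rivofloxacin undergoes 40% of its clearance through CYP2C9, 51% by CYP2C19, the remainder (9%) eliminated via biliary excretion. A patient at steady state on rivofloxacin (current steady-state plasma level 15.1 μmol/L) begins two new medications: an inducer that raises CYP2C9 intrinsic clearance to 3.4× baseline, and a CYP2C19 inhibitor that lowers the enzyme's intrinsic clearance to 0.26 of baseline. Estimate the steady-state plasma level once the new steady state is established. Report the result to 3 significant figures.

CYP2C9: 0.4 × 3.4 = 1.36
CYP2C19: 0.51 × 0.26 = 0.1326
Other: 0.09 (unchanged)
Relative clearance = 1.36 + 0.1326 + 0.09 = 1.5826.
New steady-state plasma level = 15.1 / 1.5826 = 9.54 μmol/L (concentration scales inversely with clearance).

9.54 μmol/L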